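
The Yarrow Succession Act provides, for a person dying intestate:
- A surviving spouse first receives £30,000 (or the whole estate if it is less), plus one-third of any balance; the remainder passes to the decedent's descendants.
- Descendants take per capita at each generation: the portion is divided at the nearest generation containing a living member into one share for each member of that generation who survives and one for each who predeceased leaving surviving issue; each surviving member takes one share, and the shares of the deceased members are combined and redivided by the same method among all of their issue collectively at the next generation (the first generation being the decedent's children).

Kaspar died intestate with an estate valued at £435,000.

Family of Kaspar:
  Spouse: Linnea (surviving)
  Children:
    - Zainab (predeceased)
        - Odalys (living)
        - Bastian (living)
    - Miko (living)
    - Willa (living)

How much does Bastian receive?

Linnea first takes £30,000, leaving a balance of £405,000. Linnea then takes one-third of the balance (£135,000), for a total of £165,000. The remaining £270,000 passes to the descendants.
The descendants' portion (£270,000) is divided at the children's generation into 3 shares of £90,000. Miko and Willa each take £90,000. The remaining share for the deceased Zainab (£90,000) is carried to the next generation.
That pool (£90,000) is divided at the grandchildren's generation equally among Odalys and Bastian: £45,000 each.

Bastian receives £45,000.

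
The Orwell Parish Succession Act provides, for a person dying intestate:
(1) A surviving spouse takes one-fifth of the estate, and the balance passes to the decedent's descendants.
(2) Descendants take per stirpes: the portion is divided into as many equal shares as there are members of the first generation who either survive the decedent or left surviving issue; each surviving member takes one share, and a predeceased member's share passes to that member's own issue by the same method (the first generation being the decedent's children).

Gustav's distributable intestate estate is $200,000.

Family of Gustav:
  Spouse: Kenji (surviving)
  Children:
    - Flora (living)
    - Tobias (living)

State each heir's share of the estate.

Kenji takes one-fifth of $200,000 = $40,000. The remaining $160,000 passes to the descendants.
The descendants' portion ($160,000) is divided into 2 shares of $80,000: Flora and Tobias each take $80,000.

Kenji: $40,000; Flora: $80,000; Tobias: $80,000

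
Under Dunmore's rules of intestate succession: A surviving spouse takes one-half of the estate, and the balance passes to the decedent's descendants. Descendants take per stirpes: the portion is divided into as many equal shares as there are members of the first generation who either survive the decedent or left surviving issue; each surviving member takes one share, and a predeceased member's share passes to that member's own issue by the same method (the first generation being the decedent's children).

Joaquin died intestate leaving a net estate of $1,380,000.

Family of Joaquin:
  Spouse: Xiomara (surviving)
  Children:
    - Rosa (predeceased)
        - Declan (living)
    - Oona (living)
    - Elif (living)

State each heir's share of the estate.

Xiomara: $690,000; Declan: $230,000; Oona: $230,000; Elif: $230,000

Xiomara takes one-half of $1,380,000 = $690,000. The remaining $690,000 passes to the descendants.
The descendants' portion ($690,000) is divided into 3 shares of $230,000: Oona and Elif each take $230,000; Rosa's $230,000 share passes to Rosa's issue.
Rosa's share ($230,000) passes entirely to Declan.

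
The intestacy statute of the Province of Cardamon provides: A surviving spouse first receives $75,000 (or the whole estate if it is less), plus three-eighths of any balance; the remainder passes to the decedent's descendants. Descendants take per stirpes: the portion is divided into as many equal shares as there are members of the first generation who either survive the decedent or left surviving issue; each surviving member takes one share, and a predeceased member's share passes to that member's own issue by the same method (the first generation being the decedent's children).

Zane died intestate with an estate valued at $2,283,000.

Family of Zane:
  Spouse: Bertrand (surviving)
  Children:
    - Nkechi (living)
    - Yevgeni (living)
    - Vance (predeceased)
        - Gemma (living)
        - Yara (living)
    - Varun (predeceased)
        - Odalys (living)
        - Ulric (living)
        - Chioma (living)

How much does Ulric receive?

Ulric receives $115,000.

Bertrand first takes $75,000, leaving a balance of $2,208,000. Bertrand then takes three-eighths of the balance ($828,000), for a total of $903,000. The remaining $1,380,000 passes to the descendants.
The descendants' portion ($1,380,000) is divided into 4 shares of $345,000: Nkechi and Yevgeni each take $345,000; Vance's $345,000 share passes to Vance's issue; Varun's $345,000 share passes to Varun's issue.
Vance's share ($345,000) is divided into 2 shares of $172,500: Gemma and Yara each take $172,500.
Varun's share ($345,000) is divided into 3 shares of $115,000: Odalys, Ulric, and Chioma each take $115,000.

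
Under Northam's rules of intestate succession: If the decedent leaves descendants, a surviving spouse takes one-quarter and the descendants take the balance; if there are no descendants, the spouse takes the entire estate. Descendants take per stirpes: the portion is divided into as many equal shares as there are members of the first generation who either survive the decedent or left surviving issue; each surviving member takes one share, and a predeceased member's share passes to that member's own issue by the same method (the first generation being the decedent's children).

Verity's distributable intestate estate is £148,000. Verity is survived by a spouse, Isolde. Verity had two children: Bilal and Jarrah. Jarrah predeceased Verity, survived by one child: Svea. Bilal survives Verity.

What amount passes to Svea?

Isolde takes one-quarter of £148,000 = £37,000. The remaining £111,000 passes to the descendants.
The descendants' portion (£111,000) is divided into 2 shares of £55,500: Bilal takes £55,500; Jarrah's £55,500 share passes to Jarrah's issue.
Jarrah's share (£55,500) passes entirely to Svea.

Svea receives £55,500.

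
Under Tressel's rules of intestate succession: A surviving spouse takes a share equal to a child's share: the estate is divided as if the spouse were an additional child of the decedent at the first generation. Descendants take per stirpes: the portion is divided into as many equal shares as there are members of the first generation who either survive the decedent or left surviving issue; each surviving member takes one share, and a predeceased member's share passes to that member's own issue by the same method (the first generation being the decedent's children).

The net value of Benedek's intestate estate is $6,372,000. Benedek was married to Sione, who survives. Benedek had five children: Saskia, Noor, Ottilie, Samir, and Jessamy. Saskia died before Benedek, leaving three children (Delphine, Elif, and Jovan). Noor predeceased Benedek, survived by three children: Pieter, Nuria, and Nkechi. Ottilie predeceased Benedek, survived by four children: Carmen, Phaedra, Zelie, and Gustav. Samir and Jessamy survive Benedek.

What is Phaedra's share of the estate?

The spouse counts as an additional share at the children's level, so there are 6 primary shares of $1,062,000. Sione takes one such share ($1,062,000).
The children's combined portion ($5,310,000) is divided into 5 shares of $1,062,000: Samir and Jessamy each take $1,062,000; Saskia's $1,062,000 share passes to Saskia's issue; Noor's $1,062,000 share passes to Noor's issue; Ottilie's $1,062,000 share passes to Ottilie's issue.
Saskia's share ($1,062,000) is divided into 3 shares of $354,000: Delphine, Elif, and Jovan each take $354,000.
Noor's share ($1,062,000) is divided into 3 shares of $354,000: Pieter, Nuria, and Nkechi each take $354,000.
Ottilie's share ($1,062,000) is divided into 4 shares of $265,500: Carmen, Phaedra, Zelie, and Gustav each take $265,500.

Phaedra receives $265,500.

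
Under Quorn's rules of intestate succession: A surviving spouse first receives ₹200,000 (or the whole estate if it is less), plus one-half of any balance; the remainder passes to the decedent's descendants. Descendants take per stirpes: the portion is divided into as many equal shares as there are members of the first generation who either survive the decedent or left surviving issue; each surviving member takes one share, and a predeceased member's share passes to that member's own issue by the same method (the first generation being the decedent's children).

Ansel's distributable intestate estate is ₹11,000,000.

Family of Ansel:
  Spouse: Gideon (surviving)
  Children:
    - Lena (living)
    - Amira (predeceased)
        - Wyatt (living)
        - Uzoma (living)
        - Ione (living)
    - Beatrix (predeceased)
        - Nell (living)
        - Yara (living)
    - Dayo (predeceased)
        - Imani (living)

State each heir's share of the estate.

Gideon: ₹5,600,000; Lena: ₹1,350,000; Wyatt: ₹450,000; Uzoma: ₹450,000; Ione: ₹450,000; Nell: ₹675,000; Yara: ₹675,000; Imani: ₹1,350,000

Gideon first takes ₹200,000, leaving a balance of ₹10,800,000. Gideon then takes one-half of the balance (₹5,400,000), for a total of ₹5,600,000. The remaining ₹5,400,000 passes to the descendants.
The descendants' portion (₹5,400,000) is divided into 4 shares of ₹1,350,000: Lena takes ₹1,350,000; Amira's ₹1,350,000 share passes to Amira's issue; Beatrix's ₹1,350,000 share passes to Beatrix's issue; Dayo's ₹1,350,000 share passes to Dayo's issue.
Amira's share (₹1,350,000) is divided into 3 shares of ₹450,000: Wyatt, Uzoma, and Ione each take ₹450,000.
Beatrix's share (₹1,350,000) is divided into 2 shares of ₹675,000: Nell and Yara each take ₹675,000.
Dayo's share (₹1,350,000) passes entirely to Imani.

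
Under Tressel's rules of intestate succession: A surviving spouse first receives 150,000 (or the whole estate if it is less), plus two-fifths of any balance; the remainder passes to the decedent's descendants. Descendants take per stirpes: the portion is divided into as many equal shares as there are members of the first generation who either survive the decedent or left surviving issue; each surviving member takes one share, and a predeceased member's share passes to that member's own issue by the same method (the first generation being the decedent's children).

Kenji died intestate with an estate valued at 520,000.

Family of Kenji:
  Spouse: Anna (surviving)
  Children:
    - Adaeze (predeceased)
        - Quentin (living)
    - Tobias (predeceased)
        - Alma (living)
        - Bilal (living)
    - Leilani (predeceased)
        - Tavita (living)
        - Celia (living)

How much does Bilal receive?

Anna first takes 150,000, leaving a balance of 370,000. Anna then takes two-fifths of the balance (148,000), for a total of 298,000. The remaining 222,000 passes to the descendants.
The descendants' portion (222,000) is divided into 3 shares of 74,000: Adaeze's 74,000 share passes to Adaeze's issue; Tobias's 74,000 share passes to Tobias's issue; Leilani's 74,000 share passes to Leilani's issue.
Adaeze's share (74,000) passes entirely to Quentin.
Tobias's share (74,000) is divided into 2 shares of 37,000: Alma and Bilal each take 37,000.
Leilani's share (74,000) is divided into 2 shares of 37,000: Tavita and Celia each take 37,000.

Bilal receives 37,000.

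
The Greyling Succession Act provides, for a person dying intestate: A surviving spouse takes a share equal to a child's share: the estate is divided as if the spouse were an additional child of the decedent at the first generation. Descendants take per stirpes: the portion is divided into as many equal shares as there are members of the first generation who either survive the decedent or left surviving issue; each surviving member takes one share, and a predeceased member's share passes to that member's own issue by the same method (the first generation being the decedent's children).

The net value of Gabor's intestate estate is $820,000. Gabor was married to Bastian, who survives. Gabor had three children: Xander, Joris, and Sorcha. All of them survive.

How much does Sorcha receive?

The spouse counts as an additional share at the children's level, so there are 4 primary shares of $205,000. Bastian takes one such share ($205,000).
The children's combined portion ($615,000) is divided into 3 shares of $205,000: Xander, Joris, and Sorcha each take $205,000.

Sorcha receives $205,000.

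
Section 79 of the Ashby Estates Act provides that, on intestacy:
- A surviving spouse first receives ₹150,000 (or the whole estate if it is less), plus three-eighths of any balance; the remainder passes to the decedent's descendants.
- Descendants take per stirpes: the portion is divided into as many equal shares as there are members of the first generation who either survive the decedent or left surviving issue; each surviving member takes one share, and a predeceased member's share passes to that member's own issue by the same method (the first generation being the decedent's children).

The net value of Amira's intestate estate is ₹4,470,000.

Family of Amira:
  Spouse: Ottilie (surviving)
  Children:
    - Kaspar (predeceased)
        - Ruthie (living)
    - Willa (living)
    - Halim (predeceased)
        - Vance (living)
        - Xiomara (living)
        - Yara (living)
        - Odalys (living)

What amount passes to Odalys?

Ottilie first takes ₹150,000, leaving a balance of ₹4,320,000. Ottilie then takes three-eighths of the balance (₹1,620,000), for a total of ₹1,770,000. The remaining ₹2,700,000 passes to the descendants.
The descendants' portion (₹2,700,000) is divided into 3 shares of ₹900,000: Willa takes ₹900,000; Kaspar's ₹900,000 share passes to Kaspar's issue; Halim's ₹900,000 share passes to Halim's issue.
Kaspar's share (₹900,000) passes entirely to Ruthie.
Halim's share (₹900,000) is divided into 4 shares of ₹225,000: Vance, Xiomara, Yara, and Odalys each take ₹225,000.

Odalys receives ₹225,000.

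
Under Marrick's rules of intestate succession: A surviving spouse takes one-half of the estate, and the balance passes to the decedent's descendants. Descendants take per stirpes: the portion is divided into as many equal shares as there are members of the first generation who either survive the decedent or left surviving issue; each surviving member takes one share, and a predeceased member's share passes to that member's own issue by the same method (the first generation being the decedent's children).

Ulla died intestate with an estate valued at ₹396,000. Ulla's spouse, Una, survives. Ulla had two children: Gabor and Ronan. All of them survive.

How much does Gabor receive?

Una takes one-half of ₹396,000 = ₹198,000. The remaining ₹198,000 passes to the descendants.
The descendants' portion (₹198,000) is divided into 2 shares of ₹99,000: Gabor and Ronan each take ₹99,000.

Gabor receives ₹99,000.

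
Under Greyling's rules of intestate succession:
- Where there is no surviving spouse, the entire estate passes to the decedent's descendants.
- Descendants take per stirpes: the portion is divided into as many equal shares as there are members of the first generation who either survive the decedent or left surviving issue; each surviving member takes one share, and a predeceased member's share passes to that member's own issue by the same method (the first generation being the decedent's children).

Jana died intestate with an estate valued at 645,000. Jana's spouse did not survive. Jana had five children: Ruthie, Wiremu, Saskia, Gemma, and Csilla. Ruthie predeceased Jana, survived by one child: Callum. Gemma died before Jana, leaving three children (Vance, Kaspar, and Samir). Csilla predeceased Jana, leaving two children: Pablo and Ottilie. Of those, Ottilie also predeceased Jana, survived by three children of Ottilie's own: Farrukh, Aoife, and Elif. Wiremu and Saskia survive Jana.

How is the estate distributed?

The entire 645,000 passes to the descendants.
That amount (645,000) is divided into 5 shares of 129,000: Wiremu and Saskia each take 129,000; Ruthie's 129,000 share passes to Ruthie's issue; Gemma's 129,000 share passes to Gemma's issue; Csilla's 129,000 share passes to Csilla's issue.
Ruthie's share (129,000) passes entirely to Callum.
Gemma's share (129,000) is divided into 3 shares of 43,000: Vance, Kaspar, and Samir each take 43,000.
Csilla's share (129,000) is divided into 2 shares of 64,500: Pablo takes 64,500; Ottilie's 64,500 share passes to Ottilie's issue.
Ottilie's share (64,500) is divided into 3 shares of 21,500: Farrukh, Aoife, and Elif each take 21,500.

Callum: 129,000; Wiremu: 129,000; Saskia: 129,000; Vance: 43,000; Kaspar: 43,000; Samir: 43,000; Pablo: 64,500; Farrukh: 21,500; Aoife: 21,500; Elif: 21,500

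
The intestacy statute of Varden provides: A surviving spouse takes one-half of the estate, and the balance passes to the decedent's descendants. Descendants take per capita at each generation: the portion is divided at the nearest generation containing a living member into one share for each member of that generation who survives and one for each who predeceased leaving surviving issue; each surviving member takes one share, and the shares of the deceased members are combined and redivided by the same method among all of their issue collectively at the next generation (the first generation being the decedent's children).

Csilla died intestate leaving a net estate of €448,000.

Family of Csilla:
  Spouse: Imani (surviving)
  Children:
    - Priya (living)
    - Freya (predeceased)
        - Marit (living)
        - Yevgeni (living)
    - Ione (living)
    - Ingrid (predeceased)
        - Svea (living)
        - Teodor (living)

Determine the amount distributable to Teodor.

Teodor receives €28,000.

Imani takes one-half of €448,000 = €224,000. The remaining €224,000 passes to the descendants.
The descendants' portion (€224,000) is divided at the children's generation into 4 shares of €56,000. Priya and Ione each take €56,000. The 2 shares of the deceased (Freya and Ingrid) are combined into a pool of €112,000.
That pool (€112,000) is divided at the grandchildren's generation equally among Marit, Yevgeni, Svea, and Teodor: €28,000 each.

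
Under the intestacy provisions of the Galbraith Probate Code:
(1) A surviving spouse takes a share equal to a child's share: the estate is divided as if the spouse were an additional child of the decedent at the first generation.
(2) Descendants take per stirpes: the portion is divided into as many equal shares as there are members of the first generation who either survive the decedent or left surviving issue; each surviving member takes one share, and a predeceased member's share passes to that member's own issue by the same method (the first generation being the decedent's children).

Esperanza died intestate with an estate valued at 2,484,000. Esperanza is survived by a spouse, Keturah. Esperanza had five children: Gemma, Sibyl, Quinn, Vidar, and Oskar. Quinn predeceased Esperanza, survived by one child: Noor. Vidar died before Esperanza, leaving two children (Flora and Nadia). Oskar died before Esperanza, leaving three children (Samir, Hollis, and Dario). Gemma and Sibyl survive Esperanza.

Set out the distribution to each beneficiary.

The spouse counts as an additional share at the children's level, so there are 6 primary shares of 414,000. Keturah takes one such share (414,000).
The children's combined portion (2,070,000) is divided into 5 shares of 414,000: Gemma and Sibyl each take 414,000; Quinn's 414,000 share passes to Quinn's issue; Vidar's 414,000 share passes to Vidar's issue; Oskar's 414,000 share passes to Oskar's issue.
Quinn's share (414,000) passes entirely to Noor.
Vidar's share (414,000) is divided into 2 shares of 207,000: Flora and Nadia each take 207,000.
Oskar's share (414,000) is divided into 3 shares of 138,000: Samir, Hollis, and Dario each take 138,000.

Keturah: 414,000; Gemma: 414,000; Sibyl: 414,000; Noor: 414,000; Flora: 207,000; Nadia: 207,000; Samir: 138,000; Hollis: 138,000; Dario: 138,000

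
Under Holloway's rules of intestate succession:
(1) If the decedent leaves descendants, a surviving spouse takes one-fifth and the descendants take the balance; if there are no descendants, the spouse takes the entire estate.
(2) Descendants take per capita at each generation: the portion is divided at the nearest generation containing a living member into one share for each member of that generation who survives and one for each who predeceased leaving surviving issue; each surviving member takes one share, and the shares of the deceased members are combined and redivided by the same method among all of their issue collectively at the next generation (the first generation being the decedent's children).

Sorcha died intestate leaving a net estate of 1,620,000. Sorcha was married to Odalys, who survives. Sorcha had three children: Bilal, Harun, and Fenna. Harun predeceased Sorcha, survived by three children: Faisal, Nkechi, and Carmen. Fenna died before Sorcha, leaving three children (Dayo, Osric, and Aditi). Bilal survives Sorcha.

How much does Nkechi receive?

Nkechi receives 144,000.

Odalys takes one-fifth of 1,620,000 = 324,000. The remaining 1,296,000 passes to the descendants.
The descendants' portion (1,296,000) is divided at the children's generation into 3 shares of 432,000. Bilal takes 432,000. The 2 shares of the deceased (Harun and Fenna) are combined into a pool of 864,000.
That pool (864,000) is divided at the grandchildren's generation equally among Faisal, Nkechi, Carmen, Dayo, Osric, and Aditi: 144,000 each.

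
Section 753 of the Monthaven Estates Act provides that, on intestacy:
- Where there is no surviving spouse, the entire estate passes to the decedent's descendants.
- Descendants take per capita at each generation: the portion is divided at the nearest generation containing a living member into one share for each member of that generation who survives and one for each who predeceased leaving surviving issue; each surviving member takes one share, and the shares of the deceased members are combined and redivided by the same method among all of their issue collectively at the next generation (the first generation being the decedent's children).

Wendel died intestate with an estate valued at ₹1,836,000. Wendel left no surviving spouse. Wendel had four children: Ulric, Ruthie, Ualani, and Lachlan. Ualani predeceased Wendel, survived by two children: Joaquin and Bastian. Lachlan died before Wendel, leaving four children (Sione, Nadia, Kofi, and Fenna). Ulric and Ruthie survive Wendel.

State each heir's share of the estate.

The entire ₹1,836,000 passes to the descendants.
That amount (₹1,836,000) is divided at the children's generation into 4 shares of ₹459,000. Ulric and Ruthie each take ₹459,000. The 2 shares of the deceased (Ualani and Lachlan) are combined into a pool of ₹918,000.
That pool (₹918,000) is divided at the grandchildren's generation equally among Joaquin, Bastian, Sione, Nadia, Kofi, and Fenna: ₹153,000 each.

Ulric: ₹459,000; Ruthie: ₹459,000; Joaquin: ₹153,000; Bastian: ₹153,000; Sione: ₹153,000; Nadia: ₹153,000; Kofi: ₹153,000; Fenna: ₹153,000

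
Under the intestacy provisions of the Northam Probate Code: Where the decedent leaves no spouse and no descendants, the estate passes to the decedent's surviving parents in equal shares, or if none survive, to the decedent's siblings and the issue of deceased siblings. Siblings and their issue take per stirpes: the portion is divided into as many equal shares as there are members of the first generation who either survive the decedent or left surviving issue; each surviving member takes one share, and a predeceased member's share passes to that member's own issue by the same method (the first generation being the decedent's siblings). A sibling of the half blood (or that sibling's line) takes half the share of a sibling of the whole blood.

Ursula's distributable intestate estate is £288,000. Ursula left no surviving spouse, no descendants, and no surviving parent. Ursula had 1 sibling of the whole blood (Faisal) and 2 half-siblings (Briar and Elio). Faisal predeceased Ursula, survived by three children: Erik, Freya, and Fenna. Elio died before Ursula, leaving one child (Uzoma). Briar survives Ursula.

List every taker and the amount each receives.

Briar: £72,000; Erik: £48,000; Freya: £48,000; Fenna: £48,000; Uzoma: £72,000

The entire £288,000 passes to the siblings and their issue.
Counting each half-blood sibling's line as half a unit, there are 2 units in £288,000, so one unit is £144,000. Whole-blood lines (Faisal) take £144,000 each; half-blood lines (Briar and Elio) take £72,000 each.
Faisal's share (£144,000) is divided into 3 shares of £48,000: Erik, Freya, and Fenna each take £48,000.
Elio's share (£72,000) passes entirely to Uzoma.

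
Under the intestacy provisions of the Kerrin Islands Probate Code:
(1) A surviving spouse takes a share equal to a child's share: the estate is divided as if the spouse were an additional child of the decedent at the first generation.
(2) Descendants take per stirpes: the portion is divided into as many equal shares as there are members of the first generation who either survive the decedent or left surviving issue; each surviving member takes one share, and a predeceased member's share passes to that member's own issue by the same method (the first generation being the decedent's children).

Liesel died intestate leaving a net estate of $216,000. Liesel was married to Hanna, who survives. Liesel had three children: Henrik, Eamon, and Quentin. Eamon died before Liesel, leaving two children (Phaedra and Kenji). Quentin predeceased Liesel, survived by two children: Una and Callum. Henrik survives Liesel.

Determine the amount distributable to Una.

The spouse counts as an additional share at the children's level, so there are 4 primary shares of $54,000. Hanna takes one such share ($54,000).
The children's combined portion ($162,000) is divided into 3 shares of $54,000: Henrik takes $54,000; Eamon's $54,000 share passes to Eamon's issue; Quentin's $54,000 share passes to Quentin's issue.
Eamon's share ($54,000) is divided into 2 shares of $27,000: Phaedra and Kenji each take $27,000.
Quentin's share ($54,000) is divided into 2 shares of $27,000: Una and Callum each take $27,000.

Una receives $27,000.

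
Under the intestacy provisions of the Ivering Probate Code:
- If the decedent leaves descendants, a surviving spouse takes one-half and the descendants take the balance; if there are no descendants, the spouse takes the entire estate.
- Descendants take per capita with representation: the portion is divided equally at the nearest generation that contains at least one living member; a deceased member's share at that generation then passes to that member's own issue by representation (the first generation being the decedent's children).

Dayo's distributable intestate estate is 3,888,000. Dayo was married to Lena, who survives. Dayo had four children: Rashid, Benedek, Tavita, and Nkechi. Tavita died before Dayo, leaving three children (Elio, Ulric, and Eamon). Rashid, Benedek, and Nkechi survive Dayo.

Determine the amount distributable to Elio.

Lena takes one-half of 3,888,000 = 1,944,000. The remaining 1,944,000 passes to the descendants.
The descendants' portion (1,944,000) is divided into 4 shares of 486,000: Rashid, Benedek, and Nkechi each take 486,000; Tavita's 486,000 share passes to Tavita's issue.
Tavita's share (486,000) is divided into 3 shares of 162,000: Elio, Ulric, and Eamon each take 162,000.

Elio receives 162,000.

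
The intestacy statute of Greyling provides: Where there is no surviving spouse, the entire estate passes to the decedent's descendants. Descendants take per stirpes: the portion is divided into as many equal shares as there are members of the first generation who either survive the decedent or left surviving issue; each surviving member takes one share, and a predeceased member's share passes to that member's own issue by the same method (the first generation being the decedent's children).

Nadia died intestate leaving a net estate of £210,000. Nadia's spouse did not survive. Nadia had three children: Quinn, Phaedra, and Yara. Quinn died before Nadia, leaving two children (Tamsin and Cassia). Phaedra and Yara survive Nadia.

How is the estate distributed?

The entire £210,000 passes to the descendants.
That amount (£210,000) is divided into 3 shares of £70,000: Phaedra and Yara each take £70,000; Quinn's £70,000 share passes to Quinn's issue.
Quinn's share (£70,000) is divided into 2 shares of £35,000: Tamsin and Cassia each take £35,000.

Tamsin: £35,000; Cassia: £35,000; Phaedra: £70,000; Yara: £70,000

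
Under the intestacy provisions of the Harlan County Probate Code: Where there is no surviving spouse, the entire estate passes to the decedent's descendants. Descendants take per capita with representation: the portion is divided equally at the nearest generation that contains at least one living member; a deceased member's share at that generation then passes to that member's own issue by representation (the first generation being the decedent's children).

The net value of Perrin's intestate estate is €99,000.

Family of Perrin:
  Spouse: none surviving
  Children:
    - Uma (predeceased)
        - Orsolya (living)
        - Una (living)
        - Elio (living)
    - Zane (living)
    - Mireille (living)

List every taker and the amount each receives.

Orsolya: €11,000; Una: €11,000; Elio: €11,000; Zane: €33,000; Mireille: €33,000

The entire €99,000 passes to the descendants.
That amount (€99,000) is divided into 3 shares of €33,000: Zane and Mireille each take €33,000; Uma's €33,000 share passes to Uma's issue.
Uma's share (€33,000) is divided into 3 shares of €11,000: Orsolya, Una, and Elio each take €11,000.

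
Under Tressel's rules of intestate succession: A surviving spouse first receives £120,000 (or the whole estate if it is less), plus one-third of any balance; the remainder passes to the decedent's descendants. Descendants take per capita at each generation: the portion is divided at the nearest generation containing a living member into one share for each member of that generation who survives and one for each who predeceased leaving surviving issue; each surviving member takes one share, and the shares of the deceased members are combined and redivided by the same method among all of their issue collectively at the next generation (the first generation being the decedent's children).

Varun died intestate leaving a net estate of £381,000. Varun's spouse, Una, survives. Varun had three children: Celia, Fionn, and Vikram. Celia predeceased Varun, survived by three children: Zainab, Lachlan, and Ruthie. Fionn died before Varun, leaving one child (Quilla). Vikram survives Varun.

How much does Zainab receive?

Una first takes £120,000, leaving a balance of £261,000. Una then takes one-third of the balance (£87,000), for a total of £207,000. The remaining £174,000 passes to the descendants.
The descendants' portion (£174,000) is divided at the children's generation into 3 shares of £58,000. Vikram takes £58,000. The 2 shares of the deceased (Celia and Fionn) are combined into a pool of £116,000.
That pool (£116,000) is divided at the grandchildren's generation equally among Zainab, Lachlan, Ruthie, and Quilla: £29,000 each.

Zainab receives £29,000.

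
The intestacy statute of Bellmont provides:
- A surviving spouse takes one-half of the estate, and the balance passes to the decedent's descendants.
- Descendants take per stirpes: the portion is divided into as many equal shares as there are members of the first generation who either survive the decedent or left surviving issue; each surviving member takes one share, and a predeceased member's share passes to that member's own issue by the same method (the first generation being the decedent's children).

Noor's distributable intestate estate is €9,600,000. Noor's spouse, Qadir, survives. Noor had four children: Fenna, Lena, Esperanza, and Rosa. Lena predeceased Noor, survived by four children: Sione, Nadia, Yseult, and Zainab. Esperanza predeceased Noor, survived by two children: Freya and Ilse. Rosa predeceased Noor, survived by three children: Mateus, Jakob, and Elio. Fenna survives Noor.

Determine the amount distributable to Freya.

Qadir takes one-half of €9,600,000 = €4,800,000. The remaining €4,800,000 passes to the descendants.
The descendants' portion (€4,800,000) is divided into 4 shares of €1,200,000: Fenna takes €1,200,000; Lena's €1,200,000 share passes to Lena's issue; Esperanza's €1,200,000 share passes to Esperanza's issue; Rosa's €1,200,000 share passes to Rosa's issue.
Lena's share (€1,200,000) is divided into 4 shares of €300,000: Sione, Nadia, Yseult, and Zainab each take €300,000.
Esperanza's share (€1,200,000) is divided into 2 shares of €600,000: Freya and Ilse each take €600,000.
Rosa's share (€1,200,000) is divided into 3 shares of €400,000: Mateus, Jakob, and Elio each take €400,000.

Freya receives €600,000.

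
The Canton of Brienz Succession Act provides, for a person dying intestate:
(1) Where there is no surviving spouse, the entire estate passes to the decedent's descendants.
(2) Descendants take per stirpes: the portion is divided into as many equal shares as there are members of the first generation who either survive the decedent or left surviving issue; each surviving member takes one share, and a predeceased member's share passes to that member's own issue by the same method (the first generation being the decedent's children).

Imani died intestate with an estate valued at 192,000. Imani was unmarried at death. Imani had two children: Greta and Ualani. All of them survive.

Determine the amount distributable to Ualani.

Ualani receives 96,000.

The entire 192,000 passes to the descendants.
That amount (192,000) is divided into 2 shares of 96,000: Greta and Ualani each take 96,000.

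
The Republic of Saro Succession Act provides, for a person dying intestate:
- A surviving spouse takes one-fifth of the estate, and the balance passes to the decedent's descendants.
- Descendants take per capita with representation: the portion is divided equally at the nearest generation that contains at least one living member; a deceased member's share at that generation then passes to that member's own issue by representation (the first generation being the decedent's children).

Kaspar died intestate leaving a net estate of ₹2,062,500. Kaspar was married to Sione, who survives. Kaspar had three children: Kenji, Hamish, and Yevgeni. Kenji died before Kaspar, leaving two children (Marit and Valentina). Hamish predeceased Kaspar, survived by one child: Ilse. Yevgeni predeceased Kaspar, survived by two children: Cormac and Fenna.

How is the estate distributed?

Sione takes one-fifth of ₹2,062,500 = ₹412,500. The remaining ₹1,650,000 passes to the descendants.
No child survives, so the initial division is made at the grandchildren's generation.
The descendants' portion (₹1,650,000) is divided into 5 shares of ₹330,000: Marit, Valentina, Ilse, Cormac, and Fenna each take ₹330,000.

Sione: ₹412,500; Marit: ₹330,000; Valentina: ₹330,000; Ilse: ₹330,000; Cormac: ₹330,000; Fenna: ₹330,000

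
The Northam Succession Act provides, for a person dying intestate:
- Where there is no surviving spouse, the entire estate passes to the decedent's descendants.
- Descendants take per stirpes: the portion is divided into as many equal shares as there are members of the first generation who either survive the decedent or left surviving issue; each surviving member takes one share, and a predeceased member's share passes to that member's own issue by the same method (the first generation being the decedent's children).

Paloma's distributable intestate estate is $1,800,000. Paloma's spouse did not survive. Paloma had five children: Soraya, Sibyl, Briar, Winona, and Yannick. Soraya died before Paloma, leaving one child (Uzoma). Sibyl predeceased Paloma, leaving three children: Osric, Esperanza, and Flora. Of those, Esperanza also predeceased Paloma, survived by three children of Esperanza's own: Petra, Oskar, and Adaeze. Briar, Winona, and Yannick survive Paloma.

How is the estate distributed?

The entire $1,800,000 passes to the descendants.
That amount ($1,800,000) is divided into 5 shares of $360,000: Briar, Winona, and Yannick each take $360,000; Soraya's $360,000 share passes to Soraya's issue; Sibyl's $360,000 share passes to Sibyl's issue.
Soraya's share ($360,000) passes entirely to Uzoma.
Sibyl's share ($360,000) is divided into 3 shares of $120,000: Osric and Flora each take $120,000; Esperanza's $120,000 share passes to Esperanza's issue.
Esperanza's share ($120,000) is divided into 3 shares of $40,000: Petra, Oskar, and Adaeze each take $40,000.

Uzoma: $360,000; Osric: $120,000; Petra: $40,000; Oskar: $40,000; Adaeze: $40,000; Flora: $120,000; Briar: $360,000; Winona: $360,000; Yannick: $360,000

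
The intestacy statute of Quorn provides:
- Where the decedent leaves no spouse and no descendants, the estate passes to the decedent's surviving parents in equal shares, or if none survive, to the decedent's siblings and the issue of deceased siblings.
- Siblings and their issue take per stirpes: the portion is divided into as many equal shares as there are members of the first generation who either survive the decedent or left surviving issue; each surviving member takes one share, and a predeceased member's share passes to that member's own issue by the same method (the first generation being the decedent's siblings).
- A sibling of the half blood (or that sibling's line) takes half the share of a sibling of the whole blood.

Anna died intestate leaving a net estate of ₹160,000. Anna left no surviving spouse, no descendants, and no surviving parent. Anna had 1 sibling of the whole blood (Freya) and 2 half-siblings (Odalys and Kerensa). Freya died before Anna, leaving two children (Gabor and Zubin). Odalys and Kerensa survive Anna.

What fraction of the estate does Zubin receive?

The entire ₹160,000 passes to the siblings and their issue.
Counting each half-blood sibling's line as half a unit, there are 2 units in ₹160,000, so one unit is ₹80,000. Whole-blood lines (Freya) take ₹80,000 each; half-blood lines (Odalys and Kerensa) take ₹40,000 each.
Freya's share (₹80,000) is divided into 2 shares of ₹40,000: Gabor and Zubin each take ₹40,000.

Zubin receives 1/4 of the estate.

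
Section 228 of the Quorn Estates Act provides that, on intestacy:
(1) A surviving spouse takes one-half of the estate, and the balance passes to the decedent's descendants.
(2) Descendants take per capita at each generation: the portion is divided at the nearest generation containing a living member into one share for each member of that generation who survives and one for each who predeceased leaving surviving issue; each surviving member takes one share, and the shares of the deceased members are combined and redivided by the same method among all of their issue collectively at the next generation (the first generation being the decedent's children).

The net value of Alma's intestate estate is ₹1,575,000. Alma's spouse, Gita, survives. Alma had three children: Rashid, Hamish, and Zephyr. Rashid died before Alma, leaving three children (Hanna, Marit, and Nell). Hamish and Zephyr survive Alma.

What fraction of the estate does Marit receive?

Marit receives 1/18 of the estate.

Gita takes one-half of ₹1,575,000 = ₹787,500. The remaining ₹787,500 passes to the descendants.
The descendants' portion (₹787,500) is divided at the children's generation into 3 shares of ₹262,500. Hamish and Zephyr each take ₹262,500. The remaining share for the deceased Rashid (₹262,500) is carried to the next generation.
That pool (₹262,500) is divided at the grandchildren's generation equally among Hanna, Marit, and Nell: ₹87,500 each.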